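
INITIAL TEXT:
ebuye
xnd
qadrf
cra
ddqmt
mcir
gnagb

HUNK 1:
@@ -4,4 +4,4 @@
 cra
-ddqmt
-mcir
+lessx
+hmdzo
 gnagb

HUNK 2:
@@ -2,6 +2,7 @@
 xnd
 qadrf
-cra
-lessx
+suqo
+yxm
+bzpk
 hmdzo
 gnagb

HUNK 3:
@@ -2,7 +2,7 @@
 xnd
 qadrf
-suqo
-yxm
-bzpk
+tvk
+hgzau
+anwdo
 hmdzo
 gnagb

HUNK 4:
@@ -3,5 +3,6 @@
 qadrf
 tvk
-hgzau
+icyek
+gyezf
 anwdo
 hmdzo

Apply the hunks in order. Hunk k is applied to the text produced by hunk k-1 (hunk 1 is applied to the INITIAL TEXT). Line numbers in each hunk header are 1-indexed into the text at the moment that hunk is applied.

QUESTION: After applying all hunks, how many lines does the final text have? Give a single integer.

Hunk 1: at line 4 remove [ddqmt,mcir] add [lessx,hmdzo] -> 7 lines: ebuye xnd qadrf cra lessx hmdzo gnagb
Hunk 2: at line 2 remove [cra,lessx] add [suqo,yxm,bzpk] -> 8 lines: ebuye xnd qadrf suqo yxm bzpk hmdzo gnagb
Hunk 3: at line 2 remove [suqo,yxm,bzpk] add [tvk,hgzau,anwdo] -> 8 lines: ebuye xnd qadrf tvk hgzau anwdo hmdzo gnagb
Hunk 4: at line 3 remove [hgzau] add [icyek,gyezf] -> 9 lines: ebuye xnd qadrf tvk icyek gyezf anwdo hmdzo gnagb
Final line count: 9

Answer: 9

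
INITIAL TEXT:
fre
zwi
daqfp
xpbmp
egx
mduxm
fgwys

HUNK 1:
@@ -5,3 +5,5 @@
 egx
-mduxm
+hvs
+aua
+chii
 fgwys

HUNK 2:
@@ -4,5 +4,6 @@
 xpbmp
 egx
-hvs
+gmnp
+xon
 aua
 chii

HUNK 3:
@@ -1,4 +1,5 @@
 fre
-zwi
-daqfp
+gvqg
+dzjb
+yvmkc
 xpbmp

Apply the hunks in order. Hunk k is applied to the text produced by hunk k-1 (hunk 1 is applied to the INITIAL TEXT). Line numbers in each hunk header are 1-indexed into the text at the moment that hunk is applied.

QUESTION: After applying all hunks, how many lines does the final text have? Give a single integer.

Hunk 1: at line 5 remove [mduxm] add [hvs,aua,chii] -> 9 lines: fre zwi daqfp xpbmp egx hvs aua chii fgwys
Hunk 2: at line 4 remove [hvs] add [gmnp,xon] -> 10 lines: fre zwi daqfp xpbmp egx gmnp xon aua chii fgwys
Hunk 3: at line 1 remove [zwi,daqfp] add [gvqg,dzjb,yvmkc] -> 11 lines: fre gvqg dzjb yvmkc xpbmp egx gmnp xon aua chii fgwys
Final line count: 11

Answer: 11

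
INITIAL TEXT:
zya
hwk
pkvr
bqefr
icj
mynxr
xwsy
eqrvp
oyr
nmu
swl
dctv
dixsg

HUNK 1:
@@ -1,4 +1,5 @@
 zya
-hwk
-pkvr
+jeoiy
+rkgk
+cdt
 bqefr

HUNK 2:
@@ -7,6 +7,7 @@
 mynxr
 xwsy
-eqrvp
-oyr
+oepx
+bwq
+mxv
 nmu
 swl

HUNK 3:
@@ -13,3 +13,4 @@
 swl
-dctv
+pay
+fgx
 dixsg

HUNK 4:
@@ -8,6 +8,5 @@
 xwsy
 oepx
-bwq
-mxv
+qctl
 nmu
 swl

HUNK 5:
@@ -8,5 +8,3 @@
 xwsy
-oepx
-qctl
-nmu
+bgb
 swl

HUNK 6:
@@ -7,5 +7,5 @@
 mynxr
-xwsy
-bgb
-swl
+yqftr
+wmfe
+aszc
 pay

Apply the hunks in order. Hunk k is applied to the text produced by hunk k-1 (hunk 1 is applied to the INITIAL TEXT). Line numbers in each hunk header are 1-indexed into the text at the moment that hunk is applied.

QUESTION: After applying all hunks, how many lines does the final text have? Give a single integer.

Answer: 13

Derivation:
Hunk 1: at line 1 remove [hwk,pkvr] add [jeoiy,rkgk,cdt] -> 14 lines: zya jeoiy rkgk cdt bqefr icj mynxr xwsy eqrvp oyr nmu swl dctv dixsg
Hunk 2: at line 7 remove [eqrvp,oyr] add [oepx,bwq,mxv] -> 15 lines: zya jeoiy rkgk cdt bqefr icj mynxr xwsy oepx bwq mxv nmu swl dctv dixsg
Hunk 3: at line 13 remove [dctv] add [pay,fgx] -> 16 lines: zya jeoiy rkgk cdt bqefr icj mynxr xwsy oepx bwq mxv nmu swl pay fgx dixsg
Hunk 4: at line 8 remove [bwq,mxv] add [qctl] -> 15 lines: zya jeoiy rkgk cdt bqefr icj mynxr xwsy oepx qctl nmu swl pay fgx dixsg
Hunk 5: at line 8 remove [oepx,qctl,nmu] add [bgb] -> 13 lines: zya jeoiy rkgk cdt bqefr icj mynxr xwsy bgb swl pay fgx dixsg
Hunk 6: at line 7 remove [xwsy,bgb,swl] add [yqftr,wmfe,aszc] -> 13 lines: zya jeoiy rkgk cdt bqefr icj mynxr yqftr wmfe aszc pay fgx dixsg
Final line count: 13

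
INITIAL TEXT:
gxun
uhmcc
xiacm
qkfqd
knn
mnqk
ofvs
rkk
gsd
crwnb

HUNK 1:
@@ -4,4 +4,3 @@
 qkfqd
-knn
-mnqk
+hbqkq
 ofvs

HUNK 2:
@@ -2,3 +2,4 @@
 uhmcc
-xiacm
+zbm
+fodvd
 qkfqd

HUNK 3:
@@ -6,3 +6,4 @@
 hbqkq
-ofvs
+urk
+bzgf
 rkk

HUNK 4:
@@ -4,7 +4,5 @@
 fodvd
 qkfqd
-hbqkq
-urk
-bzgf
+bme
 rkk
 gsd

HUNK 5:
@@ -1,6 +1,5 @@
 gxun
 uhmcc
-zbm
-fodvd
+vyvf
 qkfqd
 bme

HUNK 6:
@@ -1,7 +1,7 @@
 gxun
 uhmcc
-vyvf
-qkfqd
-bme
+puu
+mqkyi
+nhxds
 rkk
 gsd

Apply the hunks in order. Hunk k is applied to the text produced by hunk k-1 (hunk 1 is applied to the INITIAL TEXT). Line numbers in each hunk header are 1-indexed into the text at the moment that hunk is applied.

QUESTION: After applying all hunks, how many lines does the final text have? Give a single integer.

Hunk 1: at line 4 remove [knn,mnqk] add [hbqkq] -> 9 lines: gxun uhmcc xiacm qkfqd hbqkq ofvs rkk gsd crwnb
Hunk 2: at line 2 remove [xiacm] add [zbm,fodvd] -> 10 lines: gxun uhmcc zbm fodvd qkfqd hbqkq ofvs rkk gsd crwnb
Hunk 3: at line 6 remove [ofvs] add [urk,bzgf] -> 11 lines: gxun uhmcc zbm fodvd qkfqd hbqkq urk bzgf rkk gsd crwnb
Hunk 4: at line 4 remove [hbqkq,urk,bzgf] add [bme] -> 9 lines: gxun uhmcc zbm fodvd qkfqd bme rkk gsd crwnb
Hunk 5: at line 1 remove [zbm,fodvd] add [vyvf] -> 8 lines: gxun uhmcc vyvf qkfqd bme rkk gsd crwnb
Hunk 6: at line 1 remove [vyvf,qkfqd,bme] add [puu,mqkyi,nhxds] -> 8 lines: gxun uhmcc puu mqkyi nhxds rkk gsd crwnb
Final line count: 8

Answer: 8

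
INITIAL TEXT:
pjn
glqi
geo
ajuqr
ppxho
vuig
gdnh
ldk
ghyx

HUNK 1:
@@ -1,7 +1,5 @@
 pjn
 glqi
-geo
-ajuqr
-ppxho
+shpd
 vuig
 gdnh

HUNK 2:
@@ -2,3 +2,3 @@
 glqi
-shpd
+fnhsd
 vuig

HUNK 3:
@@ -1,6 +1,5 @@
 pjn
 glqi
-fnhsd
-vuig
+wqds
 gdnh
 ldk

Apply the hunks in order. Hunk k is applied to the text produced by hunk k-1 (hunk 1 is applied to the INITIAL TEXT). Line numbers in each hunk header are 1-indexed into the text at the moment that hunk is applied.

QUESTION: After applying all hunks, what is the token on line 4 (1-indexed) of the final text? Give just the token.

Answer: gdnh

Derivation:
Hunk 1: at line 1 remove [geo,ajuqr,ppxho] add [shpd] -> 7 lines: pjn glqi shpd vuig gdnh ldk ghyx
Hunk 2: at line 2 remove [shpd] add [fnhsd] -> 7 lines: pjn glqi fnhsd vuig gdnh ldk ghyx
Hunk 3: at line 1 remove [fnhsd,vuig] add [wqds] -> 6 lines: pjn glqi wqds gdnh ldk ghyx
Final line 4: gdnh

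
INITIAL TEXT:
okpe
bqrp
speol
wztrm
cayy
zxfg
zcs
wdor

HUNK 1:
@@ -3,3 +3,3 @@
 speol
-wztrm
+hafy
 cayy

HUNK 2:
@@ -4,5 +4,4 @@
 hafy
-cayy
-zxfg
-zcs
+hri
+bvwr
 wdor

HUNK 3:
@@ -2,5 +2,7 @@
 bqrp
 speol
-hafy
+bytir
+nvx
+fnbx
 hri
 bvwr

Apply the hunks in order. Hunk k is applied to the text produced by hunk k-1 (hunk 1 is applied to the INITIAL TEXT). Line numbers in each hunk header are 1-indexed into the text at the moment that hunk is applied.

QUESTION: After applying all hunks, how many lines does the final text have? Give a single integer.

Answer: 9

Derivation:
Hunk 1: at line 3 remove [wztrm] add [hafy] -> 8 lines: okpe bqrp speol hafy cayy zxfg zcs wdor
Hunk 2: at line 4 remove [cayy,zxfg,zcs] add [hri,bvwr] -> 7 lines: okpe bqrp speol hafy hri bvwr wdor
Hunk 3: at line 2 remove [hafy] add [bytir,nvx,fnbx] -> 9 lines: okpe bqrp speol bytir nvx fnbx hri bvwr wdor
Final line count: 9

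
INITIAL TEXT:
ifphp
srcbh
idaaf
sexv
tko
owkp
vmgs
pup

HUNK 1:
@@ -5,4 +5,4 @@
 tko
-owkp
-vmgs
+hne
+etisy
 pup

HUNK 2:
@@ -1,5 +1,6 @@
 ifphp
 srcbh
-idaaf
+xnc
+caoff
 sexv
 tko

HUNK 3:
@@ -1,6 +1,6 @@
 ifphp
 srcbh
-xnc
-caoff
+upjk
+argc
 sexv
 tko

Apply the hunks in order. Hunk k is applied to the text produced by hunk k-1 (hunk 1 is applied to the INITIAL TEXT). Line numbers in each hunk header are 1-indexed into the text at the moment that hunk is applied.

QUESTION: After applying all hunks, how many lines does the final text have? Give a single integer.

Answer: 9

Derivation:
Hunk 1: at line 5 remove [owkp,vmgs] add [hne,etisy] -> 8 lines: ifphp srcbh idaaf sexv tko hne etisy pup
Hunk 2: at line 1 remove [idaaf] add [xnc,caoff] -> 9 lines: ifphp srcbh xnc caoff sexv tko hne etisy pup
Hunk 3: at line 1 remove [xnc,caoff] add [upjk,argc] -> 9 lines: ifphp srcbh upjk argc sexv tko hne etisy pup
Final line count: 9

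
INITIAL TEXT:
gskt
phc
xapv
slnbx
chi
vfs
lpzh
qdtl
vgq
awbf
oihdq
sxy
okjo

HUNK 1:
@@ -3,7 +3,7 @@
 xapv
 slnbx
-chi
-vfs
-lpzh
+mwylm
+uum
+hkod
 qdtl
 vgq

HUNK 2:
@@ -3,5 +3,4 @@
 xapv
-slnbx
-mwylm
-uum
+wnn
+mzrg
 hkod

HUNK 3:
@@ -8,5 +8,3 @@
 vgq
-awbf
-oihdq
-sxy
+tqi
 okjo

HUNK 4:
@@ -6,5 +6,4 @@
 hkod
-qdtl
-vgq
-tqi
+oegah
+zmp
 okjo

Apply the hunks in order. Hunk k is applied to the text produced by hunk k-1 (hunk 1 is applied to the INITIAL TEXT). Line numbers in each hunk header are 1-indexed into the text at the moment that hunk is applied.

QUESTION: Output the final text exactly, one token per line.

Hunk 1: at line 3 remove [chi,vfs,lpzh] add [mwylm,uum,hkod] -> 13 lines: gskt phc xapv slnbx mwylm uum hkod qdtl vgq awbf oihdq sxy okjo
Hunk 2: at line 3 remove [slnbx,mwylm,uum] add [wnn,mzrg] -> 12 lines: gskt phc xapv wnn mzrg hkod qdtl vgq awbf oihdq sxy okjo
Hunk 3: at line 8 remove [awbf,oihdq,sxy] add [tqi] -> 10 lines: gskt phc xapv wnn mzrg hkod qdtl vgq tqi okjo
Hunk 4: at line 6 remove [qdtl,vgq,tqi] add [oegah,zmp] -> 9 lines: gskt phc xapv wnn mzrg hkod oegah zmp okjo

Answer: gskt
phc
xapv
wnn
mzrg
hkod
oegah
zmp
okjo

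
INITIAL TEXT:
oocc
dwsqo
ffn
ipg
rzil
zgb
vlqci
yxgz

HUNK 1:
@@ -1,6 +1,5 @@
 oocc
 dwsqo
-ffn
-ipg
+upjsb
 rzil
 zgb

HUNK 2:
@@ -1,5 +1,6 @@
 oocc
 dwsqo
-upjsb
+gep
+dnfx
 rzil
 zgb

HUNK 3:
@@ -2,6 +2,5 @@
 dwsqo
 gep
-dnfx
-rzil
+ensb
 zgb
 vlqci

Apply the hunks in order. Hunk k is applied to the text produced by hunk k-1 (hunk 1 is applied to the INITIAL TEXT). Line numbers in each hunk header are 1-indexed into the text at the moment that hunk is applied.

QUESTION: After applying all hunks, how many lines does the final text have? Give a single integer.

Answer: 7

Derivation:
Hunk 1: at line 1 remove [ffn,ipg] add [upjsb] -> 7 lines: oocc dwsqo upjsb rzil zgb vlqci yxgz
Hunk 2: at line 1 remove [upjsb] add [gep,dnfx] -> 8 lines: oocc dwsqo gep dnfx rzil zgb vlqci yxgz
Hunk 3: at line 2 remove [dnfx,rzil] add [ensb] -> 7 lines: oocc dwsqo gep ensb zgb vlqci yxgz
Final line count: 7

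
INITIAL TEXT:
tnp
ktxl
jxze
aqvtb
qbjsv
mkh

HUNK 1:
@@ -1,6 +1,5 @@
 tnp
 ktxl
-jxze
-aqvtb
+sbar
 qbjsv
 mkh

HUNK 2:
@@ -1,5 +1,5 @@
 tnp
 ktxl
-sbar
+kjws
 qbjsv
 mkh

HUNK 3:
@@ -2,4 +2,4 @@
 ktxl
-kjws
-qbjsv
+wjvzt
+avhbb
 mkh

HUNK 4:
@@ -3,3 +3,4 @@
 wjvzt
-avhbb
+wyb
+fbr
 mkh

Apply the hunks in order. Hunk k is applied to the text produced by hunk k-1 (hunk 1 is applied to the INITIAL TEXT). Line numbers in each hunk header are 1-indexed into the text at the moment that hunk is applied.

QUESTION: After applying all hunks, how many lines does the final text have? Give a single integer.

Answer: 6

Derivation:
Hunk 1: at line 1 remove [jxze,aqvtb] add [sbar] -> 5 lines: tnp ktxl sbar qbjsv mkh
Hunk 2: at line 1 remove [sbar] add [kjws] -> 5 lines: tnp ktxl kjws qbjsv mkh
Hunk 3: at line 2 remove [kjws,qbjsv] add [wjvzt,avhbb] -> 5 lines: tnp ktxl wjvzt avhbb mkh
Hunk 4: at line 3 remove [avhbb] add [wyb,fbr] -> 6 lines: tnp ktxl wjvzt wyb fbr mkh
Final line count: 6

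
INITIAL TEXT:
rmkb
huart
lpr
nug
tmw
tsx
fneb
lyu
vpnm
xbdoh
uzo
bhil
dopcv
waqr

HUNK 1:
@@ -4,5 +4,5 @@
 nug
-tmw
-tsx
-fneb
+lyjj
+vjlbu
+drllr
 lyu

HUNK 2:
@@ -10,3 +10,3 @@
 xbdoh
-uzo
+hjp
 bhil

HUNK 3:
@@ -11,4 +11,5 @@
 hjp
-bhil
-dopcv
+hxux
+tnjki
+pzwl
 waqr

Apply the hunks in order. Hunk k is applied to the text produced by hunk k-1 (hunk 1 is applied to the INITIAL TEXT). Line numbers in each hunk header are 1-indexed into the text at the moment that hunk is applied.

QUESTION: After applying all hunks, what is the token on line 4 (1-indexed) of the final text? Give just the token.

Hunk 1: at line 4 remove [tmw,tsx,fneb] add [lyjj,vjlbu,drllr] -> 14 lines: rmkb huart lpr nug lyjj vjlbu drllr lyu vpnm xbdoh uzo bhil dopcv waqr
Hunk 2: at line 10 remove [uzo] add [hjp] -> 14 lines: rmkb huart lpr nug lyjj vjlbu drllr lyu vpnm xbdoh hjp bhil dopcv waqr
Hunk 3: at line 11 remove [bhil,dopcv] add [hxux,tnjki,pzwl] -> 15 lines: rmkb huart lpr nug lyjj vjlbu drllr lyu vpnm xbdoh hjp hxux tnjki pzwl waqr
Final line 4: nug

Answer: nug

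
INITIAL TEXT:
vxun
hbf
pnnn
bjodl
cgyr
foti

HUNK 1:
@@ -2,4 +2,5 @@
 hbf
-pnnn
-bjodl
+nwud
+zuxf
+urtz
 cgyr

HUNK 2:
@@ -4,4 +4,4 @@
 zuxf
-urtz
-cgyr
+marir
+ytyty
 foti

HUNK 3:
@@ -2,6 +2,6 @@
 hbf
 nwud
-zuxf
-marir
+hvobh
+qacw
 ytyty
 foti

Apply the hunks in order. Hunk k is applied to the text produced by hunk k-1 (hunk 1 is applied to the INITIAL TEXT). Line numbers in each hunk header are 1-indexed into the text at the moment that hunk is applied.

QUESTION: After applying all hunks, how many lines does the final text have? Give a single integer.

Answer: 7

Derivation:
Hunk 1: at line 2 remove [pnnn,bjodl] add [nwud,zuxf,urtz] -> 7 lines: vxun hbf nwud zuxf urtz cgyr foti
Hunk 2: at line 4 remove [urtz,cgyr] add [marir,ytyty] -> 7 lines: vxun hbf nwud zuxf marir ytyty foti
Hunk 3: at line 2 remove [zuxf,marir] add [hvobh,qacw] -> 7 lines: vxun hbf nwud hvobh qacw ytyty foti
Final line count: 7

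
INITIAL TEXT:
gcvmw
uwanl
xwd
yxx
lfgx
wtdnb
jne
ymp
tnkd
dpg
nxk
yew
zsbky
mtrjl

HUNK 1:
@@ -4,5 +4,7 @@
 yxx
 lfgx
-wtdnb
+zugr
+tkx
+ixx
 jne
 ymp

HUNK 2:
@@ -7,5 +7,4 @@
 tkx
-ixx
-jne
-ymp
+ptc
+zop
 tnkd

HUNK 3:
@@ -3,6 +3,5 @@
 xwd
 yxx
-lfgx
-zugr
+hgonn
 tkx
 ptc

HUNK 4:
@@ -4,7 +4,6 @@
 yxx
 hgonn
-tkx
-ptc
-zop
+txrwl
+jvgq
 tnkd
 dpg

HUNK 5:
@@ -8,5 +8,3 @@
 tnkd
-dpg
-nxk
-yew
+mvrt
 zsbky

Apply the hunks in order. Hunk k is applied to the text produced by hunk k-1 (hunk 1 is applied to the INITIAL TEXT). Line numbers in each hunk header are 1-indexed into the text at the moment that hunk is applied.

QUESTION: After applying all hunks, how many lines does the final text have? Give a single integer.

Hunk 1: at line 4 remove [wtdnb] add [zugr,tkx,ixx] -> 16 lines: gcvmw uwanl xwd yxx lfgx zugr tkx ixx jne ymp tnkd dpg nxk yew zsbky mtrjl
Hunk 2: at line 7 remove [ixx,jne,ymp] add [ptc,zop] -> 15 lines: gcvmw uwanl xwd yxx lfgx zugr tkx ptc zop tnkd dpg nxk yew zsbky mtrjl
Hunk 3: at line 3 remove [lfgx,zugr] add [hgonn] -> 14 lines: gcvmw uwanl xwd yxx hgonn tkx ptc zop tnkd dpg nxk yew zsbky mtrjl
Hunk 4: at line 4 remove [tkx,ptc,zop] add [txrwl,jvgq] -> 13 lines: gcvmw uwanl xwd yxx hgonn txrwl jvgq tnkd dpg nxk yew zsbky mtrjl
Hunk 5: at line 8 remove [dpg,nxk,yew] add [mvrt] -> 11 lines: gcvmw uwanl xwd yxx hgonn txrwl jvgq tnkd mvrt zsbky mtrjl
Final line count: 11

Answer: 11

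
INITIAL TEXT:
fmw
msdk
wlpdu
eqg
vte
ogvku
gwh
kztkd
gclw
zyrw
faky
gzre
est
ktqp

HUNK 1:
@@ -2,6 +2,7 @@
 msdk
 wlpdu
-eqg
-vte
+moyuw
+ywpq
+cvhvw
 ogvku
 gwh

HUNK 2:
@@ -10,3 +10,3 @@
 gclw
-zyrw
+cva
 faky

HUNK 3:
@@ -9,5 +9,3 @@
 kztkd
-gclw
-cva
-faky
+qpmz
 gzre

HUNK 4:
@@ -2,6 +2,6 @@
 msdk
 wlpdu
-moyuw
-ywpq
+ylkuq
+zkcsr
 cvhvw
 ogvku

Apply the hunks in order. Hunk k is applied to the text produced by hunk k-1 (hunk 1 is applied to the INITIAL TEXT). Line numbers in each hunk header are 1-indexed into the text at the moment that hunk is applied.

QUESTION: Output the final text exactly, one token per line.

Answer: fmw
msdk
wlpdu
ylkuq
zkcsr
cvhvw
ogvku
gwh
kztkd
qpmz
gzre
est
ktqp

Derivation:
Hunk 1: at line 2 remove [eqg,vte] add [moyuw,ywpq,cvhvw] -> 15 lines: fmw msdk wlpdu moyuw ywpq cvhvw ogvku gwh kztkd gclw zyrw faky gzre est ktqp
Hunk 2: at line 10 remove [zyrw] add [cva] -> 15 lines: fmw msdk wlpdu moyuw ywpq cvhvw ogvku gwh kztkd gclw cva faky gzre est ktqp
Hunk 3: at line 9 remove [gclw,cva,faky] add [qpmz] -> 13 lines: fmw msdk wlpdu moyuw ywpq cvhvw ogvku gwh kztkd qpmz gzre est ktqp
Hunk 4: at line 2 remove [moyuw,ywpq] add [ylkuq,zkcsr] -> 13 lines: fmw msdk wlpdu ylkuq zkcsr cvhvw ogvku gwh kztkd qpmz gzre est ktqp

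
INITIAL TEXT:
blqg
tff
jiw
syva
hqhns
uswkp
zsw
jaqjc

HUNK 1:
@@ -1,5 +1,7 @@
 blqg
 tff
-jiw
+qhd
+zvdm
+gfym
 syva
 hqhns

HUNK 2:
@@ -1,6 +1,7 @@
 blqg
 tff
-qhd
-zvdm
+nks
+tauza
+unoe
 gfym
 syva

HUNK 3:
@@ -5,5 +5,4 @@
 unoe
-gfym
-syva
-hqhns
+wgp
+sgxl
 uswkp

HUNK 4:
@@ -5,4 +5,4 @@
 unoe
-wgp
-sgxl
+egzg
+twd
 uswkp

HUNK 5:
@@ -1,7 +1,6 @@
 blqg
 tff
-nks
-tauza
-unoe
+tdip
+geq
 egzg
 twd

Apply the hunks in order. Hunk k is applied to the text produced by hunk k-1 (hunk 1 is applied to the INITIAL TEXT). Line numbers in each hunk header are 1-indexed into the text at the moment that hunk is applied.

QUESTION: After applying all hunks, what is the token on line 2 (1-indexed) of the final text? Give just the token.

Answer: tff

Derivation:
Hunk 1: at line 1 remove [jiw] add [qhd,zvdm,gfym] -> 10 lines: blqg tff qhd zvdm gfym syva hqhns uswkp zsw jaqjc
Hunk 2: at line 1 remove [qhd,zvdm] add [nks,tauza,unoe] -> 11 lines: blqg tff nks tauza unoe gfym syva hqhns uswkp zsw jaqjc
Hunk 3: at line 5 remove [gfym,syva,hqhns] add [wgp,sgxl] -> 10 lines: blqg tff nks tauza unoe wgp sgxl uswkp zsw jaqjc
Hunk 4: at line 5 remove [wgp,sgxl] add [egzg,twd] -> 10 lines: blqg tff nks tauza unoe egzg twd uswkp zsw jaqjc
Hunk 5: at line 1 remove [nks,tauza,unoe] add [tdip,geq] -> 9 lines: blqg tff tdip geq egzg twd uswkp zsw jaqjc
Final line 2: tff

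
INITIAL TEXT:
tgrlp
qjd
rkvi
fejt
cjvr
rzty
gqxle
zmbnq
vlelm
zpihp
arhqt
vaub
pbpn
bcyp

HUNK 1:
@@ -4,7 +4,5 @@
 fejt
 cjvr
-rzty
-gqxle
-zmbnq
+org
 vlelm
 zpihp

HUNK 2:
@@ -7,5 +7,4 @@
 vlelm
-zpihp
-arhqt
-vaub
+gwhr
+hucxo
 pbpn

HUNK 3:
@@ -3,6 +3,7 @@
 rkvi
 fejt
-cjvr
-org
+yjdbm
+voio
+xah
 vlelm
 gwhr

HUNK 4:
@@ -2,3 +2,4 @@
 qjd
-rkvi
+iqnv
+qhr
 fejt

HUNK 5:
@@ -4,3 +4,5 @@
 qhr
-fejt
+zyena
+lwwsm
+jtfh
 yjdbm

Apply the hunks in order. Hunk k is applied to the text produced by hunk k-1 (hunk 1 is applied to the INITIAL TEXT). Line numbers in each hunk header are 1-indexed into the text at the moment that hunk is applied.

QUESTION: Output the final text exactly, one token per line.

Answer: tgrlp
qjd
iqnv
qhr
zyena
lwwsm
jtfh
yjdbm
voio
xah
vlelm
gwhr
hucxo
pbpn
bcyp

Derivation:
Hunk 1: at line 4 remove [rzty,gqxle,zmbnq] add [org] -> 12 lines: tgrlp qjd rkvi fejt cjvr org vlelm zpihp arhqt vaub pbpn bcyp
Hunk 2: at line 7 remove [zpihp,arhqt,vaub] add [gwhr,hucxo] -> 11 lines: tgrlp qjd rkvi fejt cjvr org vlelm gwhr hucxo pbpn bcyp
Hunk 3: at line 3 remove [cjvr,org] add [yjdbm,voio,xah] -> 12 lines: tgrlp qjd rkvi fejt yjdbm voio xah vlelm gwhr hucxo pbpn bcyp
Hunk 4: at line 2 remove [rkvi] add [iqnv,qhr] -> 13 lines: tgrlp qjd iqnv qhr fejt yjdbm voio xah vlelm gwhr hucxo pbpn bcyp
Hunk 5: at line 4 remove [fejt] add [zyena,lwwsm,jtfh] -> 15 lines: tgrlp qjd iqnv qhr zyena lwwsm jtfh yjdbm voio xah vlelm gwhr hucxo pbpn bcyp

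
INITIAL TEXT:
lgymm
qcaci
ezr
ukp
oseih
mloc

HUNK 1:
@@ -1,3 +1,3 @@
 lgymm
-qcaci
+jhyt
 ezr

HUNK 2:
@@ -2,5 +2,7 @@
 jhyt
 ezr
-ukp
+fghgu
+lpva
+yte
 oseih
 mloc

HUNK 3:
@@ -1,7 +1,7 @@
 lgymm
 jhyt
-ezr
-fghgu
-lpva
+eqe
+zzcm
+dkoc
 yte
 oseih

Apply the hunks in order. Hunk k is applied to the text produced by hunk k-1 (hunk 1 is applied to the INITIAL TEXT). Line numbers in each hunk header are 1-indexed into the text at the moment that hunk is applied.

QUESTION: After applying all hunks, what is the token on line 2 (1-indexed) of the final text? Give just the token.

Hunk 1: at line 1 remove [qcaci] add [jhyt] -> 6 lines: lgymm jhyt ezr ukp oseih mloc
Hunk 2: at line 2 remove [ukp] add [fghgu,lpva,yte] -> 8 lines: lgymm jhyt ezr fghgu lpva yte oseih mloc
Hunk 3: at line 1 remove [ezr,fghgu,lpva] add [eqe,zzcm,dkoc] -> 8 lines: lgymm jhyt eqe zzcm dkoc yte oseih mloc
Final line 2: jhyt

Answer: jhyt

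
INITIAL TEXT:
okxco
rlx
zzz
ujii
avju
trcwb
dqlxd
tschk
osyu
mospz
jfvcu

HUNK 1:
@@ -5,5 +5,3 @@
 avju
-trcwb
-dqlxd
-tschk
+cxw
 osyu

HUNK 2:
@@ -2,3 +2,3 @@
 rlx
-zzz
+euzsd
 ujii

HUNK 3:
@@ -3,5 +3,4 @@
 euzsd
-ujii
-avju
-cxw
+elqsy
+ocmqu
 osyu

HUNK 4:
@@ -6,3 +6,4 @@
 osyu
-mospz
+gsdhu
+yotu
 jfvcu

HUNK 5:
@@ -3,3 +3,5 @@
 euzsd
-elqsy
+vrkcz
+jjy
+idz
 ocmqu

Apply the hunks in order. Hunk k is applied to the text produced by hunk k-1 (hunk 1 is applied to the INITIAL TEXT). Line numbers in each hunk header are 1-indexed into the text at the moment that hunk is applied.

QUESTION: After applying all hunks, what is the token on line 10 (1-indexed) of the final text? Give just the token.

Answer: yotu

Derivation:
Hunk 1: at line 5 remove [trcwb,dqlxd,tschk] add [cxw] -> 9 lines: okxco rlx zzz ujii avju cxw osyu mospz jfvcu
Hunk 2: at line 2 remove [zzz] add [euzsd] -> 9 lines: okxco rlx euzsd ujii avju cxw osyu mospz jfvcu
Hunk 3: at line 3 remove [ujii,avju,cxw] add [elqsy,ocmqu] -> 8 lines: okxco rlx euzsd elqsy ocmqu osyu mospz jfvcu
Hunk 4: at line 6 remove [mospz] add [gsdhu,yotu] -> 9 lines: okxco rlx euzsd elqsy ocmqu osyu gsdhu yotu jfvcu
Hunk 5: at line 3 remove [elqsy] add [vrkcz,jjy,idz] -> 11 lines: okxco rlx euzsd vrkcz jjy idz ocmqu osyu gsdhu yotu jfvcu
Final line 10: yotu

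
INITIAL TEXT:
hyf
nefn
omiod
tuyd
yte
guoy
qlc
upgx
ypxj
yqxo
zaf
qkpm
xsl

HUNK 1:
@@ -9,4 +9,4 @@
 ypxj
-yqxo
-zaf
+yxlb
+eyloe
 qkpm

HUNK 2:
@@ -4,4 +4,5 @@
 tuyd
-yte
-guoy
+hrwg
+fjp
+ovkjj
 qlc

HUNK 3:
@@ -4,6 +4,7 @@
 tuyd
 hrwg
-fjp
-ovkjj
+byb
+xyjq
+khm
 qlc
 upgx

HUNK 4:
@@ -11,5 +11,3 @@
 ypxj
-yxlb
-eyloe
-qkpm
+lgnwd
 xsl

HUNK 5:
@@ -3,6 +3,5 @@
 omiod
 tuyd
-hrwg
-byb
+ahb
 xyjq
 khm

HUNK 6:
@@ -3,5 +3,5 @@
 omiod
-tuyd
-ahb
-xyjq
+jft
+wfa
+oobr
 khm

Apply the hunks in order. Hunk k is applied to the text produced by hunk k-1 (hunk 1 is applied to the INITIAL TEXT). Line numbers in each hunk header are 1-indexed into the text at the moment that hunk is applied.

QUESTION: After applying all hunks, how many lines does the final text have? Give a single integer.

Hunk 1: at line 9 remove [yqxo,zaf] add [yxlb,eyloe] -> 13 lines: hyf nefn omiod tuyd yte guoy qlc upgx ypxj yxlb eyloe qkpm xsl
Hunk 2: at line 4 remove [yte,guoy] add [hrwg,fjp,ovkjj] -> 14 lines: hyf nefn omiod tuyd hrwg fjp ovkjj qlc upgx ypxj yxlb eyloe qkpm xsl
Hunk 3: at line 4 remove [fjp,ovkjj] add [byb,xyjq,khm] -> 15 lines: hyf nefn omiod tuyd hrwg byb xyjq khm qlc upgx ypxj yxlb eyloe qkpm xsl
Hunk 4: at line 11 remove [yxlb,eyloe,qkpm] add [lgnwd] -> 13 lines: hyf nefn omiod tuyd hrwg byb xyjq khm qlc upgx ypxj lgnwd xsl
Hunk 5: at line 3 remove [hrwg,byb] add [ahb] -> 12 lines: hyf nefn omiod tuyd ahb xyjq khm qlc upgx ypxj lgnwd xsl
Hunk 6: at line 3 remove [tuyd,ahb,xyjq] add [jft,wfa,oobr] -> 12 lines: hyf nefn omiod jft wfa oobr khm qlc upgx ypxj lgnwd xsl
Final line count: 12

Answer: 12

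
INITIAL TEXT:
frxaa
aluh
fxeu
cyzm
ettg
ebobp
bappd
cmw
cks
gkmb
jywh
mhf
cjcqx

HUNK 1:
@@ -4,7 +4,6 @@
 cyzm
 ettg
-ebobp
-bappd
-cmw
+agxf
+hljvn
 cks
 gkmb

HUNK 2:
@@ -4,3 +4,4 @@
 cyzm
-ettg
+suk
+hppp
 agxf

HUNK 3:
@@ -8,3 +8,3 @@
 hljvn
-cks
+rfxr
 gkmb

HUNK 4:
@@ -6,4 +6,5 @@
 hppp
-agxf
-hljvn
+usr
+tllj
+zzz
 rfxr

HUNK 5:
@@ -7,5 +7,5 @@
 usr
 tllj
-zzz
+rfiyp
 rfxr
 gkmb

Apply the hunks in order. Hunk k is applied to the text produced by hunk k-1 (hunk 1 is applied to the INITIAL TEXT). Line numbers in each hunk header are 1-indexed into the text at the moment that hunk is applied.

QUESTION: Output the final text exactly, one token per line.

Answer: frxaa
aluh
fxeu
cyzm
suk
hppp
usr
tllj
rfiyp
rfxr
gkmb
jywh
mhf
cjcqx

Derivation:
Hunk 1: at line 4 remove [ebobp,bappd,cmw] add [agxf,hljvn] -> 12 lines: frxaa aluh fxeu cyzm ettg agxf hljvn cks gkmb jywh mhf cjcqx
Hunk 2: at line 4 remove [ettg] add [suk,hppp] -> 13 lines: frxaa aluh fxeu cyzm suk hppp agxf hljvn cks gkmb jywh mhf cjcqx
Hunk 3: at line 8 remove [cks] add [rfxr] -> 13 lines: frxaa aluh fxeu cyzm suk hppp agxf hljvn rfxr gkmb jywh mhf cjcqx
Hunk 4: at line 6 remove [agxf,hljvn] add [usr,tllj,zzz] -> 14 lines: frxaa aluh fxeu cyzm suk hppp usr tllj zzz rfxr gkmb jywh mhf cjcqx
Hunk 5: at line 7 remove [zzz] add [rfiyp] -> 14 lines: frxaa aluh fxeu cyzm suk hppp usr tllj rfiyp rfxr gkmb jywh mhf cjcqx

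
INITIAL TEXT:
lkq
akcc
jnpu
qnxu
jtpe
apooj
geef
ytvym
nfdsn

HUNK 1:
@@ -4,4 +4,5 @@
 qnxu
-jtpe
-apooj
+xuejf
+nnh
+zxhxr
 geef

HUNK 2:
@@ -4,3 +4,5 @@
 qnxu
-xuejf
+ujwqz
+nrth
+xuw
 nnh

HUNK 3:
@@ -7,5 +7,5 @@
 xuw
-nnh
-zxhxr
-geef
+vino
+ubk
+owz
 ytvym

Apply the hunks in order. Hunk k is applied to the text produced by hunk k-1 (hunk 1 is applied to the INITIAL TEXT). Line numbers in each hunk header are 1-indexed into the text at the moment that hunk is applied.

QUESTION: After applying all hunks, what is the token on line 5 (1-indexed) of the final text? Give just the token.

Answer: ujwqz

Derivation:
Hunk 1: at line 4 remove [jtpe,apooj] add [xuejf,nnh,zxhxr] -> 10 lines: lkq akcc jnpu qnxu xuejf nnh zxhxr geef ytvym nfdsn
Hunk 2: at line 4 remove [xuejf] add [ujwqz,nrth,xuw] -> 12 lines: lkq akcc jnpu qnxu ujwqz nrth xuw nnh zxhxr geef ytvym nfdsn
Hunk 3: at line 7 remove [nnh,zxhxr,geef] add [vino,ubk,owz] -> 12 lines: lkq akcc jnpu qnxu ujwqz nrth xuw vino ubk owz ytvym nfdsn
Final line 5: ujwqz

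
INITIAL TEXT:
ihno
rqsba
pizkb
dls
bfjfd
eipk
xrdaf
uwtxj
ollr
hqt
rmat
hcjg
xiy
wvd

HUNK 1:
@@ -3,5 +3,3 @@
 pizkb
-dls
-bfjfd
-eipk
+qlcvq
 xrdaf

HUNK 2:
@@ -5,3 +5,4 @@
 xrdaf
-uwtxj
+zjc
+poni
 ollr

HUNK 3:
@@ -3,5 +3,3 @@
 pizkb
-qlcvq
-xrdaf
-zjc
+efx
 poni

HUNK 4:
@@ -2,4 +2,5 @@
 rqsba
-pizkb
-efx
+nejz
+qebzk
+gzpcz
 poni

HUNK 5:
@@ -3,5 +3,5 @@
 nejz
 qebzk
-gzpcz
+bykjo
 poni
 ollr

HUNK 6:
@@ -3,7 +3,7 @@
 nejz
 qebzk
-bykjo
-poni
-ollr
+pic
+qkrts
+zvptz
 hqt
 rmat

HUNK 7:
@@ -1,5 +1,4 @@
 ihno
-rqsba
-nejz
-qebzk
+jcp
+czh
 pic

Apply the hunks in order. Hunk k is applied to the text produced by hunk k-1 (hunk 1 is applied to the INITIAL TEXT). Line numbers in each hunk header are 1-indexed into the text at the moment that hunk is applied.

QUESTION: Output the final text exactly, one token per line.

Answer: ihno
jcp
czh
pic
qkrts
zvptz
hqt
rmat
hcjg
xiy
wvd

Derivation:
Hunk 1: at line 3 remove [dls,bfjfd,eipk] add [qlcvq] -> 12 lines: ihno rqsba pizkb qlcvq xrdaf uwtxj ollr hqt rmat hcjg xiy wvd
Hunk 2: at line 5 remove [uwtxj] add [zjc,poni] -> 13 lines: ihno rqsba pizkb qlcvq xrdaf zjc poni ollr hqt rmat hcjg xiy wvd
Hunk 3: at line 3 remove [qlcvq,xrdaf,zjc] add [efx] -> 11 lines: ihno rqsba pizkb efx poni ollr hqt rmat hcjg xiy wvd
Hunk 4: at line 2 remove [pizkb,efx] add [nejz,qebzk,gzpcz] -> 12 lines: ihno rqsba nejz qebzk gzpcz poni ollr hqt rmat hcjg xiy wvd
Hunk 5: at line 3 remove [gzpcz] add [bykjo] -> 12 lines: ihno rqsba nejz qebzk bykjo poni ollr hqt rmat hcjg xiy wvd
Hunk 6: at line 3 remove [bykjo,poni,ollr] add [pic,qkrts,zvptz] -> 12 lines: ihno rqsba nejz qebzk pic qkrts zvptz hqt rmat hcjg xiy wvd
Hunk 7: at line 1 remove [rqsba,nejz,qebzk] add [jcp,czh] -> 11 lines: ihno jcp czh pic qkrts zvptz hqt rmat hcjg xiy wvd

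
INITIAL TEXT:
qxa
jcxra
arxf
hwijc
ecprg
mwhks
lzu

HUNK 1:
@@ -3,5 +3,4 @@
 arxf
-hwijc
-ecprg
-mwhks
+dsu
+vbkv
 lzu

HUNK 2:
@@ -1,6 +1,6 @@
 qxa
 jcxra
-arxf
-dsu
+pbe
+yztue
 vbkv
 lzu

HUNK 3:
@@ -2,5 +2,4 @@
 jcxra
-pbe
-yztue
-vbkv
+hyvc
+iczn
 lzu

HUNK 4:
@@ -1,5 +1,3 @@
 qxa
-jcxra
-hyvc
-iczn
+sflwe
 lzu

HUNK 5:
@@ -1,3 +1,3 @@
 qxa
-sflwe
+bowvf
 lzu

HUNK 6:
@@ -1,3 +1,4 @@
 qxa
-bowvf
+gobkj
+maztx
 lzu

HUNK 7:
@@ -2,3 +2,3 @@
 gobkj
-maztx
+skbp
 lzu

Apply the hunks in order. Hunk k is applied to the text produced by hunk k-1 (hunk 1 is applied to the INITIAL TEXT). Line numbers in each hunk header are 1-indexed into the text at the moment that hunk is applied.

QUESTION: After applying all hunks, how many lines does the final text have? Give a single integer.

Hunk 1: at line 3 remove [hwijc,ecprg,mwhks] add [dsu,vbkv] -> 6 lines: qxa jcxra arxf dsu vbkv lzu
Hunk 2: at line 1 remove [arxf,dsu] add [pbe,yztue] -> 6 lines: qxa jcxra pbe yztue vbkv lzu
Hunk 3: at line 2 remove [pbe,yztue,vbkv] add [hyvc,iczn] -> 5 lines: qxa jcxra hyvc iczn lzu
Hunk 4: at line 1 remove [jcxra,hyvc,iczn] add [sflwe] -> 3 lines: qxa sflwe lzu
Hunk 5: at line 1 remove [sflwe] add [bowvf] -> 3 lines: qxa bowvf lzu
Hunk 6: at line 1 remove [bowvf] add [gobkj,maztx] -> 4 lines: qxa gobkj maztx lzu
Hunk 7: at line 2 remove [maztx] add [skbp] -> 4 lines: qxa gobkj skbp lzu
Final line count: 4

Answer: 4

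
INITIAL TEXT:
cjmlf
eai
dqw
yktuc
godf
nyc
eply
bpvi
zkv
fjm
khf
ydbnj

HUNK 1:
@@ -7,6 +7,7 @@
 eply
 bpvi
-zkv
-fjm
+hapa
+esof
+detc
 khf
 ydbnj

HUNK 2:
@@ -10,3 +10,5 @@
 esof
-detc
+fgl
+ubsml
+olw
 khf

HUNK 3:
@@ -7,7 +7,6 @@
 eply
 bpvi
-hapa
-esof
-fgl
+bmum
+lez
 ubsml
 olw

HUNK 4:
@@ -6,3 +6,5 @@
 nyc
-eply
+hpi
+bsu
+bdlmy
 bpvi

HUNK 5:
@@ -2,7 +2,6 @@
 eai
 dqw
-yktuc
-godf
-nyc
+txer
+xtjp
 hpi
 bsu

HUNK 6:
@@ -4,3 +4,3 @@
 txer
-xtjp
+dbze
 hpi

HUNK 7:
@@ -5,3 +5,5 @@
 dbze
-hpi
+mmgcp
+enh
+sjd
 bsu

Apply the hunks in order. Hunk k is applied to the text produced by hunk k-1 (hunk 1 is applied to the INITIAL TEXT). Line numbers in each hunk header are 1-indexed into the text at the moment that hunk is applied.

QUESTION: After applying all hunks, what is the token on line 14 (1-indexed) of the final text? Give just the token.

Answer: ubsml

Derivation:
Hunk 1: at line 7 remove [zkv,fjm] add [hapa,esof,detc] -> 13 lines: cjmlf eai dqw yktuc godf nyc eply bpvi hapa esof detc khf ydbnj
Hunk 2: at line 10 remove [detc] add [fgl,ubsml,olw] -> 15 lines: cjmlf eai dqw yktuc godf nyc eply bpvi hapa esof fgl ubsml olw khf ydbnj
Hunk 3: at line 7 remove [hapa,esof,fgl] add [bmum,lez] -> 14 lines: cjmlf eai dqw yktuc godf nyc eply bpvi bmum lez ubsml olw khf ydbnj
Hunk 4: at line 6 remove [eply] add [hpi,bsu,bdlmy] -> 16 lines: cjmlf eai dqw yktuc godf nyc hpi bsu bdlmy bpvi bmum lez ubsml olw khf ydbnj
Hunk 5: at line 2 remove [yktuc,godf,nyc] add [txer,xtjp] -> 15 lines: cjmlf eai dqw txer xtjp hpi bsu bdlmy bpvi bmum lez ubsml olw khf ydbnj
Hunk 6: at line 4 remove [xtjp] add [dbze] -> 15 lines: cjmlf eai dqw txer dbze hpi bsu bdlmy bpvi bmum lez ubsml olw khf ydbnj
Hunk 7: at line 5 remove [hpi] add [mmgcp,enh,sjd] -> 17 lines: cjmlf eai dqw txer dbze mmgcp enh sjd bsu bdlmy bpvi bmum lez ubsml olw khf ydbnj
Final line 14: ubsml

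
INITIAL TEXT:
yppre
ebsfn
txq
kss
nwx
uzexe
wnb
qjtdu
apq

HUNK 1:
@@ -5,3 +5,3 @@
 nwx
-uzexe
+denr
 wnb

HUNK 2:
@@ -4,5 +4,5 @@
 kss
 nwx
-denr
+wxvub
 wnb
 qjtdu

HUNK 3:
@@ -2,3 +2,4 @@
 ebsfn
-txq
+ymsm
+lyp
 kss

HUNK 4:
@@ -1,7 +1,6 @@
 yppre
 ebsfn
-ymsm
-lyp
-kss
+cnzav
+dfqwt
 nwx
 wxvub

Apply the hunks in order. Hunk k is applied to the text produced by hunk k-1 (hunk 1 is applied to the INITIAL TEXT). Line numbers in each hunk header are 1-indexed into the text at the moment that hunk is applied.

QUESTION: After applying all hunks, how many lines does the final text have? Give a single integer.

Answer: 9

Derivation:
Hunk 1: at line 5 remove [uzexe] add [denr] -> 9 lines: yppre ebsfn txq kss nwx denr wnb qjtdu apq
Hunk 2: at line 4 remove [denr] add [wxvub] -> 9 lines: yppre ebsfn txq kss nwx wxvub wnb qjtdu apq
Hunk 3: at line 2 remove [txq] add [ymsm,lyp] -> 10 lines: yppre ebsfn ymsm lyp kss nwx wxvub wnb qjtdu apq
Hunk 4: at line 1 remove [ymsm,lyp,kss] add [cnzav,dfqwt] -> 9 lines: yppre ebsfn cnzav dfqwt nwx wxvub wnb qjtdu apq
Final line count: 9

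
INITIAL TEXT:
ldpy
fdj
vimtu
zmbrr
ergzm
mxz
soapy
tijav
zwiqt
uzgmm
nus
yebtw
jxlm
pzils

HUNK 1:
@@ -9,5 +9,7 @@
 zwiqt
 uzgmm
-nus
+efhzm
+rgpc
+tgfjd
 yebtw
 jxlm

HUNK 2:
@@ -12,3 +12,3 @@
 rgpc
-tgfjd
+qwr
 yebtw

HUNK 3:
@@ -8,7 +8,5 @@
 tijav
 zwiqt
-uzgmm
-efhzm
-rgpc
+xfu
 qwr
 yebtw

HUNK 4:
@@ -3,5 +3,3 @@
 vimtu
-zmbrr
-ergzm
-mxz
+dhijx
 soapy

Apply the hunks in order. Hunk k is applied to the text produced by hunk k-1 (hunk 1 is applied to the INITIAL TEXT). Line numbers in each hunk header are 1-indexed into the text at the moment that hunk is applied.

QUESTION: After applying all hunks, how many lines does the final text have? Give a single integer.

Answer: 12

Derivation:
Hunk 1: at line 9 remove [nus] add [efhzm,rgpc,tgfjd] -> 16 lines: ldpy fdj vimtu zmbrr ergzm mxz soapy tijav zwiqt uzgmm efhzm rgpc tgfjd yebtw jxlm pzils
Hunk 2: at line 12 remove [tgfjd] add [qwr] -> 16 lines: ldpy fdj vimtu zmbrr ergzm mxz soapy tijav zwiqt uzgmm efhzm rgpc qwr yebtw jxlm pzils
Hunk 3: at line 8 remove [uzgmm,efhzm,rgpc] add [xfu] -> 14 lines: ldpy fdj vimtu zmbrr ergzm mxz soapy tijav zwiqt xfu qwr yebtw jxlm pzils
Hunk 4: at line 3 remove [zmbrr,ergzm,mxz] add [dhijx] -> 12 lines: ldpy fdj vimtu dhijx soapy tijav zwiqt xfu qwr yebtw jxlm pzils
Final line count: 12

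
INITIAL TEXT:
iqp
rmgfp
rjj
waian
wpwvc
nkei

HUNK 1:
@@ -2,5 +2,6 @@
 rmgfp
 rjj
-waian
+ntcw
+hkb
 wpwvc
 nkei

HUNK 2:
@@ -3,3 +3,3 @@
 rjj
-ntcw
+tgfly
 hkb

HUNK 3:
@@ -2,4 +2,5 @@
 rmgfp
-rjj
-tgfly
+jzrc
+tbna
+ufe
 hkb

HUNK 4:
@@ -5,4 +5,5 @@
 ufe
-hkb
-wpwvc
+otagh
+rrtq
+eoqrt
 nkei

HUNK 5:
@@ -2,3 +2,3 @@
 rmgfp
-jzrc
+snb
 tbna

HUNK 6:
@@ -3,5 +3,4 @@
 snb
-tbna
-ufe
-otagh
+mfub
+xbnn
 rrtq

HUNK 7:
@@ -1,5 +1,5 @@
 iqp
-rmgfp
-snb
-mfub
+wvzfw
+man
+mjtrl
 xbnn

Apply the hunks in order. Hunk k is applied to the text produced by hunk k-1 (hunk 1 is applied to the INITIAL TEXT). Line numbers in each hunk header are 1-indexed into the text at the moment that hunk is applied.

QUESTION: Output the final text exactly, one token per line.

Answer: iqp
wvzfw
man
mjtrl
xbnn
rrtq
eoqrt
nkei

Derivation:
Hunk 1: at line 2 remove [waian] add [ntcw,hkb] -> 7 lines: iqp rmgfp rjj ntcw hkb wpwvc nkei
Hunk 2: at line 3 remove [ntcw] add [tgfly] -> 7 lines: iqp rmgfp rjj tgfly hkb wpwvc nkei
Hunk 3: at line 2 remove [rjj,tgfly] add [jzrc,tbna,ufe] -> 8 lines: iqp rmgfp jzrc tbna ufe hkb wpwvc nkei
Hunk 4: at line 5 remove [hkb,wpwvc] add [otagh,rrtq,eoqrt] -> 9 lines: iqp rmgfp jzrc tbna ufe otagh rrtq eoqrt nkei
Hunk 5: at line 2 remove [jzrc] add [snb] -> 9 lines: iqp rmgfp snb tbna ufe otagh rrtq eoqrt nkei
Hunk 6: at line 3 remove [tbna,ufe,otagh] add [mfub,xbnn] -> 8 lines: iqp rmgfp snb mfub xbnn rrtq eoqrt nkei
Hunk 7: at line 1 remove [rmgfp,snb,mfub] add [wvzfw,man,mjtrl] -> 8 lines: iqp wvzfw man mjtrl xbnn rrtq eoqrt nkei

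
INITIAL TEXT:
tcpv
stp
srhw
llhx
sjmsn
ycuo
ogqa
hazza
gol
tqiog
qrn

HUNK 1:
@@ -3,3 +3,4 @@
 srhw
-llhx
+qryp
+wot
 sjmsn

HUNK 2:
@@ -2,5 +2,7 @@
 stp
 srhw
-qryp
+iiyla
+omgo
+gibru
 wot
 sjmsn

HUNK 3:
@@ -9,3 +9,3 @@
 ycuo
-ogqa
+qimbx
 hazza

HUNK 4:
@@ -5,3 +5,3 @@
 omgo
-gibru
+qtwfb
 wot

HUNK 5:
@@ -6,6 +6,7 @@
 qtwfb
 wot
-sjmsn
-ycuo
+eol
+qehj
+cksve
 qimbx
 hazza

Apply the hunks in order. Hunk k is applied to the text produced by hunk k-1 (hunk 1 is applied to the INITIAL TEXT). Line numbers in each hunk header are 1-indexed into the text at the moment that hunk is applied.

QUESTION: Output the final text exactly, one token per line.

Hunk 1: at line 3 remove [llhx] add [qryp,wot] -> 12 lines: tcpv stp srhw qryp wot sjmsn ycuo ogqa hazza gol tqiog qrn
Hunk 2: at line 2 remove [qryp] add [iiyla,omgo,gibru] -> 14 lines: tcpv stp srhw iiyla omgo gibru wot sjmsn ycuo ogqa hazza gol tqiog qrn
Hunk 3: at line 9 remove [ogqa] add [qimbx] -> 14 lines: tcpv stp srhw iiyla omgo gibru wot sjmsn ycuo qimbx hazza gol tqiog qrn
Hunk 4: at line 5 remove [gibru] add [qtwfb] -> 14 lines: tcpv stp srhw iiyla omgo qtwfb wot sjmsn ycuo qimbx hazza gol tqiog qrn
Hunk 5: at line 6 remove [sjmsn,ycuo] add [eol,qehj,cksve] -> 15 lines: tcpv stp srhw iiyla omgo qtwfb wot eol qehj cksve qimbx hazza gol tqiog qrn

Answer: tcpv
stp
srhw
iiyla
omgo
qtwfb
wot
eol
qehj
cksve
qimbx
hazza
gol
tqiog
qrn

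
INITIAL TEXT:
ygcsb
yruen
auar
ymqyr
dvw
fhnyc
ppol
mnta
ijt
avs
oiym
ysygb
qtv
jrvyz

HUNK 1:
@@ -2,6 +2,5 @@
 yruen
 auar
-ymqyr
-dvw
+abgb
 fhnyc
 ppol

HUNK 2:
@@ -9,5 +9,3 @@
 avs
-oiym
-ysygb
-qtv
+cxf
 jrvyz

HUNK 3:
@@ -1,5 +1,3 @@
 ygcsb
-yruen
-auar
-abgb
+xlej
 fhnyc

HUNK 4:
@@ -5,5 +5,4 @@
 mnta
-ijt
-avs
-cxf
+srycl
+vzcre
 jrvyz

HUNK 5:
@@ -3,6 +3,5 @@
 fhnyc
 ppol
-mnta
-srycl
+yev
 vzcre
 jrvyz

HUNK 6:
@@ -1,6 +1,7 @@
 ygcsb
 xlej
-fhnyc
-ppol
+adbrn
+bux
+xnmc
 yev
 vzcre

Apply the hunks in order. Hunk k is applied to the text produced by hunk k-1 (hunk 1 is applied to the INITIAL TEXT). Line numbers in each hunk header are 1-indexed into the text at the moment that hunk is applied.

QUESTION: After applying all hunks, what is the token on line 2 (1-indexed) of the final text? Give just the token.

Answer: xlej

Derivation:
Hunk 1: at line 2 remove [ymqyr,dvw] add [abgb] -> 13 lines: ygcsb yruen auar abgb fhnyc ppol mnta ijt avs oiym ysygb qtv jrvyz
Hunk 2: at line 9 remove [oiym,ysygb,qtv] add [cxf] -> 11 lines: ygcsb yruen auar abgb fhnyc ppol mnta ijt avs cxf jrvyz
Hunk 3: at line 1 remove [yruen,auar,abgb] add [xlej] -> 9 lines: ygcsb xlej fhnyc ppol mnta ijt avs cxf jrvyz
Hunk 4: at line 5 remove [ijt,avs,cxf] add [srycl,vzcre] -> 8 lines: ygcsb xlej fhnyc ppol mnta srycl vzcre jrvyz
Hunk 5: at line 3 remove [mnta,srycl] add [yev] -> 7 lines: ygcsb xlej fhnyc ppol yev vzcre jrvyz
Hunk 6: at line 1 remove [fhnyc,ppol] add [adbrn,bux,xnmc] -> 8 lines: ygcsb xlej adbrn bux xnmc yev vzcre jrvyz
Final line 2: xlej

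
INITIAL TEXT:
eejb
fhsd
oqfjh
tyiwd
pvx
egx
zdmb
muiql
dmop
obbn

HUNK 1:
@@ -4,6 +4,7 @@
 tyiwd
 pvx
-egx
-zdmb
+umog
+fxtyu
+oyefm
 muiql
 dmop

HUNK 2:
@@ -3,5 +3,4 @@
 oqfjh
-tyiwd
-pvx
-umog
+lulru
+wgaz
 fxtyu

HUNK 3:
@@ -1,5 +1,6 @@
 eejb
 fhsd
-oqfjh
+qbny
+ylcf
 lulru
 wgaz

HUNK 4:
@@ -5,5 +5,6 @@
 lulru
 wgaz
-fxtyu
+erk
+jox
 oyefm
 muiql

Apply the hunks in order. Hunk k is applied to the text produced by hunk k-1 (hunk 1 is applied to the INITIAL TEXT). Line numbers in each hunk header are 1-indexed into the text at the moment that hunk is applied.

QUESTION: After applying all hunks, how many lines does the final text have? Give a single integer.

Hunk 1: at line 4 remove [egx,zdmb] add [umog,fxtyu,oyefm] -> 11 lines: eejb fhsd oqfjh tyiwd pvx umog fxtyu oyefm muiql dmop obbn
Hunk 2: at line 3 remove [tyiwd,pvx,umog] add [lulru,wgaz] -> 10 lines: eejb fhsd oqfjh lulru wgaz fxtyu oyefm muiql dmop obbn
Hunk 3: at line 1 remove [oqfjh] add [qbny,ylcf] -> 11 lines: eejb fhsd qbny ylcf lulru wgaz fxtyu oyefm muiql dmop obbn
Hunk 4: at line 5 remove [fxtyu] add [erk,jox] -> 12 lines: eejb fhsd qbny ylcf lulru wgaz erk jox oyefm muiql dmop obbn
Final line count: 12

Answer: 12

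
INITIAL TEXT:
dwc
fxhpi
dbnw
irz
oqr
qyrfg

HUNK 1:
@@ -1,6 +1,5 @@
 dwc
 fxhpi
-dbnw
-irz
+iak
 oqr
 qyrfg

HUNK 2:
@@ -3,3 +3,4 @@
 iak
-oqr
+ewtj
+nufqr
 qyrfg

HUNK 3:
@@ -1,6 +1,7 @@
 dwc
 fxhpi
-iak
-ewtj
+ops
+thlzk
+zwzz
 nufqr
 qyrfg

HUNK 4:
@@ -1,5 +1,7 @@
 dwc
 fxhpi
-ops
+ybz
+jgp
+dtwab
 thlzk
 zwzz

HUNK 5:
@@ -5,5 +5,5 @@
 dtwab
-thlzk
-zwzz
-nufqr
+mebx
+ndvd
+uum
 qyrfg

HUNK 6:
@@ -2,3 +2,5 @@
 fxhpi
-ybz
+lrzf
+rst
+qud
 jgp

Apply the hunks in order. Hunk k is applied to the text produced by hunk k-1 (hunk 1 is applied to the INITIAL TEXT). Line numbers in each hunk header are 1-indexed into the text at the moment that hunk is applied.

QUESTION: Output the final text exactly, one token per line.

Answer: dwc
fxhpi
lrzf
rst
qud
jgp
dtwab
mebx
ndvd
uum
qyrfg

Derivation:
Hunk 1: at line 1 remove [dbnw,irz] add [iak] -> 5 lines: dwc fxhpi iak oqr qyrfg
Hunk 2: at line 3 remove [oqr] add [ewtj,nufqr] -> 6 lines: dwc fxhpi iak ewtj nufqr qyrfg
Hunk 3: at line 1 remove [iak,ewtj] add [ops,thlzk,zwzz] -> 7 lines: dwc fxhpi ops thlzk zwzz nufqr qyrfg
Hunk 4: at line 1 remove [ops] add [ybz,jgp,dtwab] -> 9 lines: dwc fxhpi ybz jgp dtwab thlzk zwzz nufqr qyrfg
Hunk 5: at line 5 remove [thlzk,zwzz,nufqr] add [mebx,ndvd,uum] -> 9 lines: dwc fxhpi ybz jgp dtwab mebx ndvd uum qyrfg
Hunk 6: at line 2 remove [ybz] add [lrzf,rst,qud] -> 11 lines: dwc fxhpi lrzf rst qud jgp dtwab mebx ndvd uum qyrfg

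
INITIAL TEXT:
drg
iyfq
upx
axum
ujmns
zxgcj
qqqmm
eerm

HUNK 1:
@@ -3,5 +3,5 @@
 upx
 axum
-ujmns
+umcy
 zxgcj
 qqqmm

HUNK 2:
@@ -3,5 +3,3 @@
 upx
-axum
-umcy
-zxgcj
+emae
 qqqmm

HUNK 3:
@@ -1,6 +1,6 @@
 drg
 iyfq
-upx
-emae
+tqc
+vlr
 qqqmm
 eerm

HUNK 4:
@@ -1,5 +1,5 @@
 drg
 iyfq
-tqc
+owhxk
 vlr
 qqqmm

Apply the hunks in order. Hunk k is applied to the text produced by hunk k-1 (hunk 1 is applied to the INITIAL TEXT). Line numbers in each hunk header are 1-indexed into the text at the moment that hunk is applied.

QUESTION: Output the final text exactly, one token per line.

Answer: drg
iyfq
owhxk
vlr
qqqmm
eerm

Derivation:
Hunk 1: at line 3 remove [ujmns] add [umcy] -> 8 lines: drg iyfq upx axum umcy zxgcj qqqmm eerm
Hunk 2: at line 3 remove [axum,umcy,zxgcj] add [emae] -> 6 lines: drg iyfq upx emae qqqmm eerm
Hunk 3: at line 1 remove [upx,emae] add [tqc,vlr] -> 6 lines: drg iyfq tqc vlr qqqmm eerm
Hunk 4: at line 1 remove [tqc] add [owhxk] -> 6 lines: drg iyfq owhxk vlr qqqmm eerm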